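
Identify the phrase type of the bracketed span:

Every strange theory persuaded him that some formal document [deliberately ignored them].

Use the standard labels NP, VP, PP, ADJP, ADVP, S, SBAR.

VP

The span is built around the verb "ignored" — a verb phrase (VP).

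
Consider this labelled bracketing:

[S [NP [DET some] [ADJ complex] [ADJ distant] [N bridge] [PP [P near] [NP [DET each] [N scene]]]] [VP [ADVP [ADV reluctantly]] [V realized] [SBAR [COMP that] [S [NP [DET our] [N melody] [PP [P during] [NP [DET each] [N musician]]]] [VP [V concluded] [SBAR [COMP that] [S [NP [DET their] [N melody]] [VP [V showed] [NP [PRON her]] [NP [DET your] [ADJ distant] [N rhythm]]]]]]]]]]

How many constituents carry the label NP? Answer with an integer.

The NP constituents are: [NP some complex distant bridge near each scene]; [NP each scene]; [NP our melody during each musician]; [NP each musician]; [NP their melody]; [NP her] …. Total: 7.

7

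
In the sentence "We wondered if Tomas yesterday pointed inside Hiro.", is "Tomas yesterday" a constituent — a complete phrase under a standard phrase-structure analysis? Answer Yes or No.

"Tomas" belongs to the noun phrase "Tomas" while "yesterday" belongs to the verb phrase "yesterday pointed inside Hiro"; a span that runs across that boundary is not a single phrase.

No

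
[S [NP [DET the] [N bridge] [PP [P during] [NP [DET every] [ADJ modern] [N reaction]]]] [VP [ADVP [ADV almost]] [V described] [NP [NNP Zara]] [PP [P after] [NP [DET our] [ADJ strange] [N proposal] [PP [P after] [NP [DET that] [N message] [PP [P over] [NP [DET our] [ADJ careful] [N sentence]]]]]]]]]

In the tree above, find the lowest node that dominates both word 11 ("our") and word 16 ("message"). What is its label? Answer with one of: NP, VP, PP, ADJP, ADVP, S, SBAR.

Word 11 lies under S → VP → PP → NP → DET; word 16 lies under S → VP → PP → NP → PP → NP → N. The lowest shared node is the NP.

NP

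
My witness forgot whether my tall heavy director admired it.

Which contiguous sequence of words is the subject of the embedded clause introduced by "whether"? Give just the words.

my tall heavy director

"my tall heavy director" is the NP that combines with the VP headed by "admired" to form the embedded clause introduced by "whether" — the subject.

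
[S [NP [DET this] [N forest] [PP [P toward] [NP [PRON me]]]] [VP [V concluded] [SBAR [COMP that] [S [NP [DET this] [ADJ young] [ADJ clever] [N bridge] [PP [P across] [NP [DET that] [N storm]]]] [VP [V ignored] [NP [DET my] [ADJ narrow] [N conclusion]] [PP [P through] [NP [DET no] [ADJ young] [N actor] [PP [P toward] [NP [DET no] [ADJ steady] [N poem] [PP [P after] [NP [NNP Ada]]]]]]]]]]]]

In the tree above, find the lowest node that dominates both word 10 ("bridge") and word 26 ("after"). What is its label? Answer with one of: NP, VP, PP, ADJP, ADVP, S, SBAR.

S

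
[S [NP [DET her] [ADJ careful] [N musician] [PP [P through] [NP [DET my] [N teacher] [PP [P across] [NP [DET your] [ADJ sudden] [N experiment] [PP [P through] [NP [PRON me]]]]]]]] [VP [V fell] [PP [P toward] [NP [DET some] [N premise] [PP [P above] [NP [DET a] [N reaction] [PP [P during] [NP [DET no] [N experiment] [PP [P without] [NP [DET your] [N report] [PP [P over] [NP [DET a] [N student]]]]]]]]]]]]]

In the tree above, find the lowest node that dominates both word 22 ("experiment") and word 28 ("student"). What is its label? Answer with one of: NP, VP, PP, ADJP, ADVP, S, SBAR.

Word 22 lies under S → VP → PP → NP → PP → NP → PP → NP → N; word 28 lies under S → VP → PP → NP → PP → NP → PP → NP → PP → NP → PP → NP → N. The lowest shared node is the NP.

NP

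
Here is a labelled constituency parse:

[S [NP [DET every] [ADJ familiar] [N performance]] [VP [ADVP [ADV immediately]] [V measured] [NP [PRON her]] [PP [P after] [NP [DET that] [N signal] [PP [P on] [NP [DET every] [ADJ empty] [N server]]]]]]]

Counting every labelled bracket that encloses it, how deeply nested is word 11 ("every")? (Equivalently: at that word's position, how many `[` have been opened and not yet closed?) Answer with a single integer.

7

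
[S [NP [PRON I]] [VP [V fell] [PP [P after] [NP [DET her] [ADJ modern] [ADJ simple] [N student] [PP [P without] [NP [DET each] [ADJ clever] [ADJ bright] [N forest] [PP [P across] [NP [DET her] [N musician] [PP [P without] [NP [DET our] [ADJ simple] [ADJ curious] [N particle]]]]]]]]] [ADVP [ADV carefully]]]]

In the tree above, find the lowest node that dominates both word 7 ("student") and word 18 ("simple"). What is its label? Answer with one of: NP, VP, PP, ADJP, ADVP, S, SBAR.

NP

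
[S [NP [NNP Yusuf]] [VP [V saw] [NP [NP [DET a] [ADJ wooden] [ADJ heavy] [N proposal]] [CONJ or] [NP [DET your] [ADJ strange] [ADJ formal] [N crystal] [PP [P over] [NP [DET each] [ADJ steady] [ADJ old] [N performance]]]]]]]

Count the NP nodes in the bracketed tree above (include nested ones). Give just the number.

5

Scanning left to right, an opening `[NP` appears at word positions 1, 3, 3, 8, 13 — 5 in total.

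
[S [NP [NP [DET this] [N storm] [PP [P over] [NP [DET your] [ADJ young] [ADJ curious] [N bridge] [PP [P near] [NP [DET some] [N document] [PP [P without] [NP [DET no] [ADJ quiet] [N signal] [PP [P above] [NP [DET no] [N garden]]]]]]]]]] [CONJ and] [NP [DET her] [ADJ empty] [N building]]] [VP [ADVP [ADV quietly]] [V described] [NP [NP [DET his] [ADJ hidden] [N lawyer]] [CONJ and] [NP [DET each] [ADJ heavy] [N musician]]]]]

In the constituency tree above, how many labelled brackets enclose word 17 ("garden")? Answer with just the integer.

12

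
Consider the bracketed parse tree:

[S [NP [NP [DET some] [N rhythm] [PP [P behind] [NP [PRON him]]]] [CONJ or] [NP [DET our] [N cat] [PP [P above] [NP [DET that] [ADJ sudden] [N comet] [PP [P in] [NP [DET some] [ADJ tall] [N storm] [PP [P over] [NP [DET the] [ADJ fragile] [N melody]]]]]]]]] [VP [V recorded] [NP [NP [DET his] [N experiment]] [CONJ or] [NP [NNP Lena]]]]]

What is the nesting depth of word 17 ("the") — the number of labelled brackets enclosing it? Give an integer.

Path from the root down to the word: S → NP → NP → PP → NP → PP → NP → PP → NP → DET. That is 10 enclosing brackets.

10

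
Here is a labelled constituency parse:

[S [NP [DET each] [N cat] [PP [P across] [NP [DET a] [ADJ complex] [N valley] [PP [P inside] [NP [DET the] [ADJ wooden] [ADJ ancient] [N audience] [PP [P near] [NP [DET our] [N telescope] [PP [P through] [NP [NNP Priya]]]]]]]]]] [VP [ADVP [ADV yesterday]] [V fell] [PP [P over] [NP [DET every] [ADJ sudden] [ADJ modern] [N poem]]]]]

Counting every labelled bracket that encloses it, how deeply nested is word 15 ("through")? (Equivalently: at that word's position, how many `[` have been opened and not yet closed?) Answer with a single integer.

10

Path from the root down to the word: S → NP → PP → NP → PP → NP → PP → NP → PP → P. That is 10 enclosing brackets.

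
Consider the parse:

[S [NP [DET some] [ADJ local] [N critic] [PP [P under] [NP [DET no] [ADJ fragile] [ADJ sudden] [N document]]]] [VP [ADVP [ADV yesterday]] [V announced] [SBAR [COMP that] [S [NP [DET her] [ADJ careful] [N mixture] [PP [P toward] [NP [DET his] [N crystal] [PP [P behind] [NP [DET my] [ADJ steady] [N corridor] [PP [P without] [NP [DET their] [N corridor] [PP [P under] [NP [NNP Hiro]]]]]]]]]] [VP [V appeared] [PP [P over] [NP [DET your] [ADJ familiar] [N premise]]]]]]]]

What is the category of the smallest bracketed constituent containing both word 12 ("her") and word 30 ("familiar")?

Both words fall inside [S her careful mixture toward his crystal behind my steady corridor without their corridor under Hiro appeared over your familiar premise] (words 12–31), and no smaller constituent contains them both. Label: S.

S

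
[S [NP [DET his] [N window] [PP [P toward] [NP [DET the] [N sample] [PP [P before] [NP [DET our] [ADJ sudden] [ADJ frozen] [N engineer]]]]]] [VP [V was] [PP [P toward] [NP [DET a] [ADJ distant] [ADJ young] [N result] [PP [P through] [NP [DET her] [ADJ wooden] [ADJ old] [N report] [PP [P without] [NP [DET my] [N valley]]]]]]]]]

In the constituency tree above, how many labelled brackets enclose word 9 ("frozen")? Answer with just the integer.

The word sits inside ADJ, which is inside NP, inside PP, inside NP, inside PP, inside NP, inside S — 7 brackets in all.

7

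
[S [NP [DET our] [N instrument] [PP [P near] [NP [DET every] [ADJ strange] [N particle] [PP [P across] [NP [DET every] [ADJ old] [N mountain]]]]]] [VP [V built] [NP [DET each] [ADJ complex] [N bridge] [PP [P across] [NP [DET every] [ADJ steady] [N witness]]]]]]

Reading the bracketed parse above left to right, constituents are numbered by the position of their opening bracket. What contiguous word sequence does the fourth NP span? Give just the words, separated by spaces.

The NP opening brackets appear, in order, over: "our instrument near every strange particle across every old mountain"; "every strange particle across every old mountain"; "every old mountain"; "each complex bridge across every steady witness"; "every steady witness". The fourth one spans "each complex bridge across every steady witness".

each complex bridge across every steady witness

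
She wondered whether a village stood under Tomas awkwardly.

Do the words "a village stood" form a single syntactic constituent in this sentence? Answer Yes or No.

"a" belongs to the noun phrase "a village" while "stood" belongs to the verb phrase "stood under Tomas awkwardly"; a span that runs across that boundary is not a single phrase.

No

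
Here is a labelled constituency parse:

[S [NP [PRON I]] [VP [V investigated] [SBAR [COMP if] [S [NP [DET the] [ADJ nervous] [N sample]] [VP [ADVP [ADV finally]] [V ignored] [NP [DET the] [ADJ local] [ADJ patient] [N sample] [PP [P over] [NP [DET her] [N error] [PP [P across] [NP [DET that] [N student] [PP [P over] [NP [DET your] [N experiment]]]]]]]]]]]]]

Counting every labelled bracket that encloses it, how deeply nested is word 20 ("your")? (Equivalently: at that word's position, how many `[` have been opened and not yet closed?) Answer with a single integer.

The word sits inside DET, which is inside NP, inside PP, inside NP, inside PP, inside NP, inside PP, inside NP, inside VP, inside S, inside SBAR, inside VP, inside S — 13 brackets in all.

13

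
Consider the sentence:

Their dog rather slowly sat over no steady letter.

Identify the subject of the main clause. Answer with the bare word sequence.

"their dog" is the NP that combines with the VP headed by "sat" to form the main clause — the subject.

their dog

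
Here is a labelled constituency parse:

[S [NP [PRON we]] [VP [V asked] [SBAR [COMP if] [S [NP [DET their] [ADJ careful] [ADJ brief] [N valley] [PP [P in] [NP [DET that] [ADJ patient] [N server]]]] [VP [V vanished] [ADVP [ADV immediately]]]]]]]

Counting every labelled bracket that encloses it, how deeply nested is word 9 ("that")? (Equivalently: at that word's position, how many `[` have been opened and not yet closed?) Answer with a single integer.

8

Path from the root down to the word: S → VP → SBAR → S → NP → PP → NP → DET. That is 8 enclosing brackets.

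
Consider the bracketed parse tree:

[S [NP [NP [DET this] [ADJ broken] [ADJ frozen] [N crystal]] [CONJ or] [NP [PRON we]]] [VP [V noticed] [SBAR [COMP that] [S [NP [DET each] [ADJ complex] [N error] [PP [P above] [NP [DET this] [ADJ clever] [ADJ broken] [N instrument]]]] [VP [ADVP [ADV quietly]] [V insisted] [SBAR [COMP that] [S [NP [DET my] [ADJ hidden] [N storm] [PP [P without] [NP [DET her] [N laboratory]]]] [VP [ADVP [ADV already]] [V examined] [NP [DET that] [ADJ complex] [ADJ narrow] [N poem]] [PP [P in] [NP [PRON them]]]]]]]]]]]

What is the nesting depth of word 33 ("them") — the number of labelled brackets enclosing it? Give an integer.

11

Counting open brackets not yet closed at "them": [S [VP [SBAR [S [VP [SBAR [S [VP [PP [NP [PRON = 11.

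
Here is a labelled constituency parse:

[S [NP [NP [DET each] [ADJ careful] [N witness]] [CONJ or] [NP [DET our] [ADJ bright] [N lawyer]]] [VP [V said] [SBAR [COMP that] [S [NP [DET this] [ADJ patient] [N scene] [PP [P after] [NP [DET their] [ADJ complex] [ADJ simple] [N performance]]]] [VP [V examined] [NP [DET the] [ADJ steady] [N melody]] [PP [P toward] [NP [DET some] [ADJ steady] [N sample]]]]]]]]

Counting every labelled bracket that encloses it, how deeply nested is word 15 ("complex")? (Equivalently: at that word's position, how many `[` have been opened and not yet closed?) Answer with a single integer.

Counting open brackets not yet closed at "complex": [S [VP [SBAR [S [NP [PP [NP [ADJ = 8.

8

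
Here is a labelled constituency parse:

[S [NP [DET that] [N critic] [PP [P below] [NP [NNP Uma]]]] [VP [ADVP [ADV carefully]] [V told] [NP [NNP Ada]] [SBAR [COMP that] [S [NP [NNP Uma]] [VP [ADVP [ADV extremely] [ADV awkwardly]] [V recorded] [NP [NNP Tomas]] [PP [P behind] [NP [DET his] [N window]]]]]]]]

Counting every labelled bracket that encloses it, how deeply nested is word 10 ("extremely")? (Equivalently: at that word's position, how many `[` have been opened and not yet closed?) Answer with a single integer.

7

Path from the root down to the word: S → VP → SBAR → S → VP → ADVP → ADV. That is 7 enclosing brackets.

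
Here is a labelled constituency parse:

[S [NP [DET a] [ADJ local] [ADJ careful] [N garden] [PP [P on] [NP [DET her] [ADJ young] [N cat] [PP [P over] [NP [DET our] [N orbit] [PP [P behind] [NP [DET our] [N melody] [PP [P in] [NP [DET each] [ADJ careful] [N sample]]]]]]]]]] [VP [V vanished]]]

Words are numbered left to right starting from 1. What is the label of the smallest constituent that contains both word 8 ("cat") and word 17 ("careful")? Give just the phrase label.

Word 8 lies under S → NP → PP → NP → N; word 17 lies under S → NP → PP → NP → PP → NP → PP → NP → PP → NP → ADJ. The lowest shared node is the NP.

NP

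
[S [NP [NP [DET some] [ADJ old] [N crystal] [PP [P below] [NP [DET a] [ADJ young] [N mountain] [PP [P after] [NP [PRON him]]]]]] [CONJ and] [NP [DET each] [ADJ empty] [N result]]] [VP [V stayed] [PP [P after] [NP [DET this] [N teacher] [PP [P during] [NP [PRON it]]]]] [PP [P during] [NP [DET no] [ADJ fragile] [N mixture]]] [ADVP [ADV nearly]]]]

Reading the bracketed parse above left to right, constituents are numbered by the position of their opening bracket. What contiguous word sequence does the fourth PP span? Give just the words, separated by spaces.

during it

Opening `[PP` markers occur at word positions 4, 8, 15, 18, 20; the fourth of these opens the constituent [PP during it].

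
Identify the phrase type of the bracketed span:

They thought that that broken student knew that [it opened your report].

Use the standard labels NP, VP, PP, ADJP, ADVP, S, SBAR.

S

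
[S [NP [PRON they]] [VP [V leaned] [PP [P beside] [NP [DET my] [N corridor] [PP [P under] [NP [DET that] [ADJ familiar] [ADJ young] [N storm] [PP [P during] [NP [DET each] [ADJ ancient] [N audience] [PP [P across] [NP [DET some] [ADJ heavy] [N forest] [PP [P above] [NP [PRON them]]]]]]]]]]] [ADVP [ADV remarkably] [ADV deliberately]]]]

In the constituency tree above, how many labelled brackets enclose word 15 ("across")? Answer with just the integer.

Path from the root down to the word: S → VP → PP → NP → PP → NP → PP → NP → PP → P. That is 10 enclosing brackets.

10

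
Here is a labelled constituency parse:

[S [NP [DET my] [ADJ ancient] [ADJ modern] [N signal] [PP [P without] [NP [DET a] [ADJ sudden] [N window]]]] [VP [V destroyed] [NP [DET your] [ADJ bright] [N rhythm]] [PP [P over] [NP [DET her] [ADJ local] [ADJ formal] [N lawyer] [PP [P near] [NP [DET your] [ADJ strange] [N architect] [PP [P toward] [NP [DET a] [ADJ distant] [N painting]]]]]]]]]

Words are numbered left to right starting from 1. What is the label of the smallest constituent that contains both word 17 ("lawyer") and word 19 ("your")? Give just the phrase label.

The smallest bracket enclosing both words is [NP her local formal lawyer near your strange architect toward a distant painting], so the label is NP.

NP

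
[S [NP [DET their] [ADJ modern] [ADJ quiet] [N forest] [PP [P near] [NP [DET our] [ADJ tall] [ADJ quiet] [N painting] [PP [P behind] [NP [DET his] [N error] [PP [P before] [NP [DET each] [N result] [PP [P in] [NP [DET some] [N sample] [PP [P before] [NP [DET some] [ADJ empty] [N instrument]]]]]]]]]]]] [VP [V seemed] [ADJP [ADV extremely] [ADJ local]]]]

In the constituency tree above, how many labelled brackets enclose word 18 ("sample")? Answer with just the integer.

11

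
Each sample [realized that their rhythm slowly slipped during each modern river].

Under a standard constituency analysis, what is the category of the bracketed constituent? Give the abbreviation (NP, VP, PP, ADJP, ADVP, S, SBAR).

VP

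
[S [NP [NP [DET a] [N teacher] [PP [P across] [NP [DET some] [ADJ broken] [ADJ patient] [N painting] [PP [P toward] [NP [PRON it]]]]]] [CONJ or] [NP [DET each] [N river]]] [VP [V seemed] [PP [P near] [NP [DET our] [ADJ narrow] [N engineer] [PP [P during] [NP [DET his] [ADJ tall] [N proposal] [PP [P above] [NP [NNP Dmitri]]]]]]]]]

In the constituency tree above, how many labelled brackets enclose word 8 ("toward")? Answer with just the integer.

Counting open brackets not yet closed at "toward": [S [NP [NP [PP [NP [PP [P = 7.

7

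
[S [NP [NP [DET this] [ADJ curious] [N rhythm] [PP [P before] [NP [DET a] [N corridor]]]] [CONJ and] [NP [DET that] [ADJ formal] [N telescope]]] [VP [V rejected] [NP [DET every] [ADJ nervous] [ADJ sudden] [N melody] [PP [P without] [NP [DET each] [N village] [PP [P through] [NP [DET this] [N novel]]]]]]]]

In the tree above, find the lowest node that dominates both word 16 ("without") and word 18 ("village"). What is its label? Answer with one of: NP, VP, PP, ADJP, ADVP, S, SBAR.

Word 16 lies under S → VP → NP → PP → P; word 18 lies under S → VP → NP → PP → NP → N. The lowest shared node is the PP.

PP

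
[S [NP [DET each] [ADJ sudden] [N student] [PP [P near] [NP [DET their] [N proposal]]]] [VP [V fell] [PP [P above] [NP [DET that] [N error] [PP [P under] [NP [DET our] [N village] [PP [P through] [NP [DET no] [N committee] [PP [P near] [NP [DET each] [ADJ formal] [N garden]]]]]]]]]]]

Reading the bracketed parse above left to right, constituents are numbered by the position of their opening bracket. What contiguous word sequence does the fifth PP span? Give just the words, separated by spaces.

near each formal garden

Opening `[PP` markers occur at word positions 4, 8, 11, 14, 17; the fifth of these opens the constituent [PP near each formal garden].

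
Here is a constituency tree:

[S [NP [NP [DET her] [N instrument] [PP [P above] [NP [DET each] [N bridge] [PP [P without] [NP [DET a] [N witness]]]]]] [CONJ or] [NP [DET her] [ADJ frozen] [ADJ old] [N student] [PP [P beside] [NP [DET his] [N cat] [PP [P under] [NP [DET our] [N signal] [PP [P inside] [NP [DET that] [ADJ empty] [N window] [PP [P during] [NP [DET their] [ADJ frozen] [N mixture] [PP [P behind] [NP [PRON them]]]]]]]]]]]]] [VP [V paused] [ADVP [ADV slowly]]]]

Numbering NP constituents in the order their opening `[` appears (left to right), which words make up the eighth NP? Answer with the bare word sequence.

that empty window during their frozen mixture behind them

Opening `[NP` markers occur at word positions 1, 1, 4, 7, 10, 15, 18, 21, 25, 29; the eighth of these opens the constituent [NP that empty window during their frozen mixture behind them].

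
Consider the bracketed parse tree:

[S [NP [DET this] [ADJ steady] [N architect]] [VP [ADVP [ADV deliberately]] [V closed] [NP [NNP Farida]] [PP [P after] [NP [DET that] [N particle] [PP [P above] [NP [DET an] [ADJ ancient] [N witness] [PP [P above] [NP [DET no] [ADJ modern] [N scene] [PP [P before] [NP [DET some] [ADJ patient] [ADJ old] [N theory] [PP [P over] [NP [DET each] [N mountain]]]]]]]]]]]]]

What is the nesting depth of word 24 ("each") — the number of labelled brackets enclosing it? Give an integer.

13

The word sits inside DET, which is inside NP, inside PP, inside NP, inside PP, inside NP, inside PP, inside NP, inside PP, inside NP, inside PP, inside VP, inside S — 13 brackets in all.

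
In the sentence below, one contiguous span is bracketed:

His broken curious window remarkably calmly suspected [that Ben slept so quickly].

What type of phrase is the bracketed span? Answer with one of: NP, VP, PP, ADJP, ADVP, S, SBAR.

SBAR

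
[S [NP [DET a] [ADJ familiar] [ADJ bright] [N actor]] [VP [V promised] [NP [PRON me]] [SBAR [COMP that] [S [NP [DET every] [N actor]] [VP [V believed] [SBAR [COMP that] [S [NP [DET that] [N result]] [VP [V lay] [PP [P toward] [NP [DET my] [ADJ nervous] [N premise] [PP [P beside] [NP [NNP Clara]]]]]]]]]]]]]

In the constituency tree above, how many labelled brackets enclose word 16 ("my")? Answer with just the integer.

The word sits inside DET, which is inside NP, inside PP, inside VP, inside S, inside SBAR, inside VP, inside S, inside SBAR, inside VP, inside S — 11 brackets in all.

11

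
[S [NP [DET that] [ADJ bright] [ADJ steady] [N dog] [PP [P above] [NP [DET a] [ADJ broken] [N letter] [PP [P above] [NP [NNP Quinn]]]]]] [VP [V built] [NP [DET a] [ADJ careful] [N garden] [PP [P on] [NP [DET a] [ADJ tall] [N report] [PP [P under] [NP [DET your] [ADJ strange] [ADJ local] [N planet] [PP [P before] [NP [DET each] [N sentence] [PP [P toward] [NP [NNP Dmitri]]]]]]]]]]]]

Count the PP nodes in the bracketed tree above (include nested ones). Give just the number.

6

The PP constituents are: [PP above a broken letter above Quinn]; [PP above Quinn]; [PP on a tall report under your strange local planet before each sentence toward Dmitri]; [PP under your strange local planet before each sentence toward Dmitri]; [PP before each sentence toward Dmitri]; [PP toward Dmitri]. Total: 6.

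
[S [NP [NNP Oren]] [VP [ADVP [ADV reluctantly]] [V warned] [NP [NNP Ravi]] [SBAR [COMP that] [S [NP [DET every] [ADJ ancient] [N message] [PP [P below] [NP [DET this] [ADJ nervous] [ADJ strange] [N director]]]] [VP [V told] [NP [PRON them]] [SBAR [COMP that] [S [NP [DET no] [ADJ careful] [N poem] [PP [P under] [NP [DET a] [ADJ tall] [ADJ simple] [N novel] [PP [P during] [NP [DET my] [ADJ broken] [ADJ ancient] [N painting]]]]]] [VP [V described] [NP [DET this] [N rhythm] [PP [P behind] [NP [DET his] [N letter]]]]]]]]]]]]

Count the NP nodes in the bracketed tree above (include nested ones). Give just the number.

10

Listing each NP by its span: [NP Oren]; [NP Ravi]; [NP every ancient message below this nervous strange director]; [NP this nervous strange director]; [NP them]; [NP no careful poem under a tall simple novel during my broken ancient painting] … — that makes 10.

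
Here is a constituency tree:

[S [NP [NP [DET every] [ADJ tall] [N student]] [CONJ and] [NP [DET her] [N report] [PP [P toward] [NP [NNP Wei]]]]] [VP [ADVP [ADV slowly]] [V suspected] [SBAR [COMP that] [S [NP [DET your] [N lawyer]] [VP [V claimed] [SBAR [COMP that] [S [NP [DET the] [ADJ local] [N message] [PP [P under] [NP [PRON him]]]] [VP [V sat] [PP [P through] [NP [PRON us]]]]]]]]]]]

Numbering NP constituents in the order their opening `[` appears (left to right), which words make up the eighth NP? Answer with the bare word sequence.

us

Opening `[NP` markers occur at word positions 1, 1, 5, 8, 12, 16, 20, 23; the eighth of these opens the constituent [NP us].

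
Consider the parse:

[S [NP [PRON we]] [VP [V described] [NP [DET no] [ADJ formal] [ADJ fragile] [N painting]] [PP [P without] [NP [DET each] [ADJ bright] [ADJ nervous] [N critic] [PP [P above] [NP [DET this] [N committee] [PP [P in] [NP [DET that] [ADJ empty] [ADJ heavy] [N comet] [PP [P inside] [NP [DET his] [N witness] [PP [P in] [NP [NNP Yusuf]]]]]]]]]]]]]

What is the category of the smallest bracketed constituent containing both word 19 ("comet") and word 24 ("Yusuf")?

NP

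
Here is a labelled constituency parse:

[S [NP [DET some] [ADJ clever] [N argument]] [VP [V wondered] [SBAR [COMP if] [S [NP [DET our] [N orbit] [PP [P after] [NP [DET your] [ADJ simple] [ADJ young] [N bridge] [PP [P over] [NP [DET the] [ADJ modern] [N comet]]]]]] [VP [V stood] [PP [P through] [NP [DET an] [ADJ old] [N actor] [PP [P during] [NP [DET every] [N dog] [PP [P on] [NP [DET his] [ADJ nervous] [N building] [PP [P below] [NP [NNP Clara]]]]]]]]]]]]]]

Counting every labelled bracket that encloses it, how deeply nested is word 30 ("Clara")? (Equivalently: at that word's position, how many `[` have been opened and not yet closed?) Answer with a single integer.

14

Path from the root down to the word: S → VP → SBAR → S → VP → PP → NP → PP → NP → PP → NP → PP → NP → NNP. That is 14 enclosing brackets.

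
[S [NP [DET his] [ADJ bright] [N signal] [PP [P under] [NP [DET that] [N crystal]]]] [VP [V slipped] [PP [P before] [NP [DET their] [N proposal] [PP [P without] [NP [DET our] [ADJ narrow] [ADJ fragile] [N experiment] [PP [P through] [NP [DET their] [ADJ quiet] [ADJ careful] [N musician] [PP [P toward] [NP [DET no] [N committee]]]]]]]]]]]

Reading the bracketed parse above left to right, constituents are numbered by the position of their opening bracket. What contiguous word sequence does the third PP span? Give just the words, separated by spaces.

In left-to-right order the PP constituents are "under that crystal"; "before their proposal without our narrow fragile experiment through their quiet careful musician toward no committee"; "without our narrow fragile experiment through their quiet careful musician toward no committee"; "through their quiet careful musician toward no committee"; "toward no committee". Number 3 is "without our narrow fragile experiment through their quiet careful musician toward no committee".

without our narrow fragile experiment through their quiet careful musician toward no committee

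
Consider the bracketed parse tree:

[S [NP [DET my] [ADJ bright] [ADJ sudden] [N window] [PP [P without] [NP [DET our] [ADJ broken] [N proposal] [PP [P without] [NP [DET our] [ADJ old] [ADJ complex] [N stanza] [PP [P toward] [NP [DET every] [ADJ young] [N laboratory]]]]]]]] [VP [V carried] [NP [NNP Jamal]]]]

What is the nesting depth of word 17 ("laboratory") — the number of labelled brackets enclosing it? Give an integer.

9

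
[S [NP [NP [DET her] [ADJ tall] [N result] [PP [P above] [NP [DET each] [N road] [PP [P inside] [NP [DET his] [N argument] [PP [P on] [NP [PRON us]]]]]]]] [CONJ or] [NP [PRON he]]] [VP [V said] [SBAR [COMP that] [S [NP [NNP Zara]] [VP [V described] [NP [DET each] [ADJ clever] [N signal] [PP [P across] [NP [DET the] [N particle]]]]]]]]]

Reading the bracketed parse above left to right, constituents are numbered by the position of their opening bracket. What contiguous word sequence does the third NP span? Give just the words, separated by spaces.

each road inside his argument on us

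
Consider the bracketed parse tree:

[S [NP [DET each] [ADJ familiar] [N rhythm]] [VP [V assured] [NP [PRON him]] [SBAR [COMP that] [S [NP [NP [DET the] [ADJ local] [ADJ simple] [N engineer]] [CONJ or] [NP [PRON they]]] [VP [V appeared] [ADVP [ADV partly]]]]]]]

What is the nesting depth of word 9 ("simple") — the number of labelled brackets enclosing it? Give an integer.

7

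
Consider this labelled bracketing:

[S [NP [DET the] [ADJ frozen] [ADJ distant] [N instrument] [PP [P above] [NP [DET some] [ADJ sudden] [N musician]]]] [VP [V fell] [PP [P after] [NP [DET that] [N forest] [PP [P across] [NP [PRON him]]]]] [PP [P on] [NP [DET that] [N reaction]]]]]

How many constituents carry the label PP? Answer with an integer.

Scanning left to right, an opening `[PP` appears at word positions 5, 10, 13, 15 — 4 in total.

4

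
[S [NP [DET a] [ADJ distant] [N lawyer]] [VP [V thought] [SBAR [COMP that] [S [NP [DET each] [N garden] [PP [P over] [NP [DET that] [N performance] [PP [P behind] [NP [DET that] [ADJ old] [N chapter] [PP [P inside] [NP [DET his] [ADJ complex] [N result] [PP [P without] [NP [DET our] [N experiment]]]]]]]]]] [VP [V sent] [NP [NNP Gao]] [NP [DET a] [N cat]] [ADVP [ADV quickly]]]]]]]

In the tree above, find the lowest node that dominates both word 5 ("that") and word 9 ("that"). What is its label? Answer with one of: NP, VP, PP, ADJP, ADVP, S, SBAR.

SBAR

Word 5 lies under S → VP → SBAR → COMP; word 9 lies under S → VP → SBAR → S → NP → PP → NP → DET. The lowest shared node is the SBAR.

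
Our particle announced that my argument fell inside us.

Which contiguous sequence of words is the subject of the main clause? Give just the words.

"our particle" is the NP that combines with the VP headed by "announced" to form the main clause — the subject.

our particle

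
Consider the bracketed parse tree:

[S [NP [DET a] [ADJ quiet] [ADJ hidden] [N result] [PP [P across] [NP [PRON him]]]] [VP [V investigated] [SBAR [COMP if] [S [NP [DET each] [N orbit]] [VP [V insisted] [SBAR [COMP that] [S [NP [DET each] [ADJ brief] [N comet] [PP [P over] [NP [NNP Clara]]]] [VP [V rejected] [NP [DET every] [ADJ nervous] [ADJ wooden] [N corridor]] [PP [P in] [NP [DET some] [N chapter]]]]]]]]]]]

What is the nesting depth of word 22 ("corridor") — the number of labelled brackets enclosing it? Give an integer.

10

Counting open brackets not yet closed at "corridor": [S [VP [SBAR [S [VP [SBAR [S [VP [NP [N = 10.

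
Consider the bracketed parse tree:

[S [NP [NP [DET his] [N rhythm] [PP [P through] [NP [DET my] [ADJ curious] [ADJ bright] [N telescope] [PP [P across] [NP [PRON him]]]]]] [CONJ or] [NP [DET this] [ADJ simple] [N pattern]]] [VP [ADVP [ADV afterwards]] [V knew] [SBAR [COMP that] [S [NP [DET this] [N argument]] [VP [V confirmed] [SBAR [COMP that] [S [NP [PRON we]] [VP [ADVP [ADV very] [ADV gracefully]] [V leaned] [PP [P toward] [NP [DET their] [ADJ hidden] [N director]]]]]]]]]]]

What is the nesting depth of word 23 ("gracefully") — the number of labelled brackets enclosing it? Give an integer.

Counting open brackets not yet closed at "gracefully": [S [VP [SBAR [S [VP [SBAR [S [VP [ADVP [ADV = 10.

10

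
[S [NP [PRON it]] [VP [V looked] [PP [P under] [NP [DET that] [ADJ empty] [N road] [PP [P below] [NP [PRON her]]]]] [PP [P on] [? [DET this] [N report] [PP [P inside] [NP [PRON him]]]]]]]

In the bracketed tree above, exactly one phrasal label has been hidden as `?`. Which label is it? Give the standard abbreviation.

The `?` node immediately contains: DET 'this', N 'report', PP. That is the internal structure of a noun phrase, so the label is NP.

NP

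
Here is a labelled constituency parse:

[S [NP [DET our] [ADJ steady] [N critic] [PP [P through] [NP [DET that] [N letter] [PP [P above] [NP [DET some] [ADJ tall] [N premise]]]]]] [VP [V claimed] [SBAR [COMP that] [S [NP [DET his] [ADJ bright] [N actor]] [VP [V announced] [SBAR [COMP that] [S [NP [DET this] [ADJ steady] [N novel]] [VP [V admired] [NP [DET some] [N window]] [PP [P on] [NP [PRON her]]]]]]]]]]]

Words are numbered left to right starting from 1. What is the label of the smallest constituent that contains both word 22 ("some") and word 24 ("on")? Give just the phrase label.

VP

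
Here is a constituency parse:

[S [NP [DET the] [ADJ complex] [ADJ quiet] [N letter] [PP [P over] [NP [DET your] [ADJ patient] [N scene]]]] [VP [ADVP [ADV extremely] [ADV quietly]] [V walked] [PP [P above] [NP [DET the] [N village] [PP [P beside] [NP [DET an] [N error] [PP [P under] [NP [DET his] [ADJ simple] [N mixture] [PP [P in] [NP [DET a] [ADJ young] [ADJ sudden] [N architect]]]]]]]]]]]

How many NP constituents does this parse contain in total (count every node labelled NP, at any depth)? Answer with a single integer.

Listing each NP by its span: [NP the complex quiet letter over your patient scene]; [NP your patient scene]; [NP the village beside an error under his simple mixture in a young sudden architect]; [NP an error under his simple mixture in a young sudden architect]; [NP his simple mixture in a young sudden architect]; [NP a young sudden architect] — that makes 6.

6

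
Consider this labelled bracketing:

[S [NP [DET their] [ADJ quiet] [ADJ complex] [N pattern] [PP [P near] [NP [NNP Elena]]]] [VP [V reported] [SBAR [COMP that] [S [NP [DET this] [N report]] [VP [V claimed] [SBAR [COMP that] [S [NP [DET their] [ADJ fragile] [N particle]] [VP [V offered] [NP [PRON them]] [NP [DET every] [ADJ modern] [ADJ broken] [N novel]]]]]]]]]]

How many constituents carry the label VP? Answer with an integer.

Listing each VP by its span: [VP reported that this report claimed that their fragile particle offered them every modern broken novel]; [VP claimed that their fragile particle offered them every modern broken novel]; [VP offered them every modern broken novel] — that makes 3.

3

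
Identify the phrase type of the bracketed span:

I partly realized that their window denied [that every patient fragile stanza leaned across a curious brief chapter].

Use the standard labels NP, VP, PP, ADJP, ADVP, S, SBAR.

SBAR

"that" is the head of the bracketed span, so the span is a subordinate clause: SBAR.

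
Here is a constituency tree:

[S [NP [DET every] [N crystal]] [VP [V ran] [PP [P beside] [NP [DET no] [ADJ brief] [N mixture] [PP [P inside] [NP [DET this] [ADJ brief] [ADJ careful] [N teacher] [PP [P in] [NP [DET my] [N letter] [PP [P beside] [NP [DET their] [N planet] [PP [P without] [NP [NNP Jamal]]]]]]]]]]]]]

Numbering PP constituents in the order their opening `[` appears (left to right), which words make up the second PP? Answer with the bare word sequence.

inside this brief careful teacher in my letter beside their planet without Jamal

The PP opening brackets appear, in order, over: "beside no brief mixture inside this brief careful teacher in my letter beside their planet without Jamal"; "inside this brief careful teacher in my letter beside their planet without Jamal"; "in my letter beside their planet without Jamal"; "beside their planet without Jamal"; "without Jamal". The second one spans "inside this brief careful teacher in my letter beside their planet without Jamal".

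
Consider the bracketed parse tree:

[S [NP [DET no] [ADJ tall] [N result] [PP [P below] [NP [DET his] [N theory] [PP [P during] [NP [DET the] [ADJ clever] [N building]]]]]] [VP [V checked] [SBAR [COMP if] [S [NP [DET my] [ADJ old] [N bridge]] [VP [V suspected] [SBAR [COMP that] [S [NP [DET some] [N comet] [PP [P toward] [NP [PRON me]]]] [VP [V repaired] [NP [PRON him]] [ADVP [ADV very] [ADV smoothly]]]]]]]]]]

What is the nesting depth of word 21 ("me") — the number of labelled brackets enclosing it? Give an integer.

11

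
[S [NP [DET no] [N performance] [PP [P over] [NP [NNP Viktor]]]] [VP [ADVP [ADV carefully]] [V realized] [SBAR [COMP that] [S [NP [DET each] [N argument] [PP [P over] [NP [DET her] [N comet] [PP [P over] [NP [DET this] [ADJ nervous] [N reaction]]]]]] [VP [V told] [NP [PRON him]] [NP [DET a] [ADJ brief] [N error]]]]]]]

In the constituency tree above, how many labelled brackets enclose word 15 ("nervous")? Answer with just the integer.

10

Path from the root down to the word: S → VP → SBAR → S → NP → PP → NP → PP → NP → ADJ. That is 10 enclosing brackets.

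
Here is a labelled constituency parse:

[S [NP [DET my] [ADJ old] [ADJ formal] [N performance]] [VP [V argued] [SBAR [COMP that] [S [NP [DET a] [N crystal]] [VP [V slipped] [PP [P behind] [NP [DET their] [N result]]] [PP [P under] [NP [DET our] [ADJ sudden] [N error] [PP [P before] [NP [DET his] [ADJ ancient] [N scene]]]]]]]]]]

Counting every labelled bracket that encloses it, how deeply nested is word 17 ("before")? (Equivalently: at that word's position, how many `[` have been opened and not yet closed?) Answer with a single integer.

9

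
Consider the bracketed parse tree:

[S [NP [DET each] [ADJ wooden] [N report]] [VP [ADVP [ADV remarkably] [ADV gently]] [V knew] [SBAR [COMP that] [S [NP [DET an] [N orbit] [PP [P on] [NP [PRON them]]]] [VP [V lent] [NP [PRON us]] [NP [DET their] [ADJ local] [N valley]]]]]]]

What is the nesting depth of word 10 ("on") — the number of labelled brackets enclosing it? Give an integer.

7

Path from the root down to the word: S → VP → SBAR → S → NP → PP → P. That is 7 enclosing brackets.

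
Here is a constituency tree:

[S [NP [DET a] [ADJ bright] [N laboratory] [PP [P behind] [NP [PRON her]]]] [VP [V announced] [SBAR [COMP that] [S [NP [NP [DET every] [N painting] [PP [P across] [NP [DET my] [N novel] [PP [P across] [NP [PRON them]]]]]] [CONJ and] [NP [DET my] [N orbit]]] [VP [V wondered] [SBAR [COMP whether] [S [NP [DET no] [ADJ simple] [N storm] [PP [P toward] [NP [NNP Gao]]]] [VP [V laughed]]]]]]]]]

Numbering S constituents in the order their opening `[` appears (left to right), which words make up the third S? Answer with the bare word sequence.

no simple storm toward Gao laughed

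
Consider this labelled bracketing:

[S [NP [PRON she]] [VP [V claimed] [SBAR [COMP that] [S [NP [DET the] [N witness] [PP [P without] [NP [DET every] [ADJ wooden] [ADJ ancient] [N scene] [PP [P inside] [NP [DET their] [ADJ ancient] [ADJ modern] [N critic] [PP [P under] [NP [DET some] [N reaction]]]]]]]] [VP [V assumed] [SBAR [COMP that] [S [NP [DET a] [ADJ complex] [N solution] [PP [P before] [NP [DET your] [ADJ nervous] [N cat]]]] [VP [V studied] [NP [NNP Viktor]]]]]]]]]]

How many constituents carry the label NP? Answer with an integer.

The NP constituents are: [NP she]; [NP the witness without every wooden ancient scene inside their ancient modern critic under some reaction]; [NP every wooden ancient scene inside their ancient modern critic under some reaction]; [NP their ancient modern critic under some reaction]; [NP some reaction]; [NP a complex solution before your nervous cat] …. Total: 8.

8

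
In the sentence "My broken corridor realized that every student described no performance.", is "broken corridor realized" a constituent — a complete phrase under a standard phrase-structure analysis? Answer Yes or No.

The sequence begins inside the noun phrase "my broken corridor" and ends inside the verb phrase "realized that every student described no performance"; it crosses a phrase boundary, so no single node in the tree spans exactly those words.

No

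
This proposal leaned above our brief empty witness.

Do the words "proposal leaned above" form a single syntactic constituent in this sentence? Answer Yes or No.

No

The smallest constituent containing the whole sequence is the clause [S this proposal leaned above our brief empty witness], but the sequence is only part of it — it straddles the boundary between noun phrase "this proposal" and verb phrase "leaned above our brief empty witness".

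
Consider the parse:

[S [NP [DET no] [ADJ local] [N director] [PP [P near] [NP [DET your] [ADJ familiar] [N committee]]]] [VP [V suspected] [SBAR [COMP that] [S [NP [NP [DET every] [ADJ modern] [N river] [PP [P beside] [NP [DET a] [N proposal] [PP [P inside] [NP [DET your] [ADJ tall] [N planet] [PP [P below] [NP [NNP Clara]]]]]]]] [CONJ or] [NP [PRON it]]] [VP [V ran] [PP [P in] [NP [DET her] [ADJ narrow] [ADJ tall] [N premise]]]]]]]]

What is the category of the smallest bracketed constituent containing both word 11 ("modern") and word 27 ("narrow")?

The smallest bracket enclosing both words is [S every modern river beside a proposal inside your tall planet below Clara or it ran in her narrow tall premise], so the label is S.

S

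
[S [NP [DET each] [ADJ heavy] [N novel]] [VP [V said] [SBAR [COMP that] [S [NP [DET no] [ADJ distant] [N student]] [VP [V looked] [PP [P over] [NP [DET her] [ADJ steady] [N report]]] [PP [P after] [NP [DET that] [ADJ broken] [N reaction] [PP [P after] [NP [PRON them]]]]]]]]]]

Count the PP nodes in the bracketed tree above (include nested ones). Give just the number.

3

Scanning left to right, an opening `[PP` appears at word positions 10, 14, 18 — 3 in total.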